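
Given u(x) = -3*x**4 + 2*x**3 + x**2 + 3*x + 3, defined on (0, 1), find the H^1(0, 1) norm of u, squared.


||u||_{H^1}^2 = 1186/35

The H^1 norm (squared) on an interval (0, L) is
  ||u||_{H^1}^2 = ∫_0^L u(x)^2 dx + ∫_0^L u'(x)^2 dx.
Compute u'(x) = -12*x**3 + 6*x**2 + 2*x + 3.
Then u(x)^2 = 9*x**8 - 12*x**7 - 2*x**6 - 14*x**5 - 5*x**4 + 18*x**3 + 15*x**2 + 18*x + 9 and u'(x)^2 = 144*x**6 - 144*x**5 - 12*x**4 - 48*x**3 + 40*x**2 + 12*x + 9.
Integrate each monomial from 0 to 1 using ∫_0^1 c·x^n dx = c·1^(n+1)/(n+1):
  ∫_0^1 u(x)^2 dx = ∫_0^1 (9*x^8 - 12*x^7 - 2*x^6 - 14*x^5 - 5*x^4 + 18*x^3 + 15*x^2 + 18*x + 9) dx. Term by term:
    ∫_0^1 9*x^8 dx = 1;  ∫_0^1 -12*x^7 dx = -3/2;  ∫_0^1 -2*x^6 dx = -2/7;
    ∫_0^1 -14*x^5 dx = -7/3;  ∫_0^1 -5*x^4 dx = -1;  ∫_0^1 18*x^3 dx = 9/2;
    ∫_0^1 15*x^2 dx = 5;  ∫_0^1 18*x dx = 9;  ∫_0^1 9 dx = 9.
  Sum: 1 − 3/2 − 2/7 − 7/3 − 1 + 9/2 + 5 + 9 + 9 = 491/21.
  ∫_0^1 u'(x)^2 dx = ∫_0^1 (144*x^6 - 144*x^5 - 12*x^4 - 48*x^3 + 40*x^2 + 12*x + 9) dx. Term by term:
    ∫_0^1 144*x^6 dx = 144/7;  ∫_0^1 -144*x^5 dx = -24;  ∫_0^1 -12*x^4 dx = -12/5;
    ∫_0^1 -48*x^3 dx = -12;  ∫_0^1 40*x^2 dx = 40/3;  ∫_0^1 12*x dx = 6;
    ∫_0^1 9 dx = 9.
  Sum: 144/7 − 24 − 12/5 − 12 + 40/3 + 6 + 9 = 1103/105.
Adding: ||u||_{H^1}^2 = 491/21 + 1103/105 = 1186/35.


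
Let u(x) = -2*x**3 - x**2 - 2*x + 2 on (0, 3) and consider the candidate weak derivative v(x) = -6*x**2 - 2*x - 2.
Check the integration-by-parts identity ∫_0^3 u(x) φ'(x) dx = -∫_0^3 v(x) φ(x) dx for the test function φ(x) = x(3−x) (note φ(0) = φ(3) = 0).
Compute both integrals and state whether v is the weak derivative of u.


LHS = 477/5, RHS = 477/5. Yes, v = u' weakly.

u(x) = -2*x**3 - x**2 - 2*x + 2, classical derivative u'(x) = -6*x**2 - 2*x - 2.
φ(x) = x(3−x), so φ'(x) = 3 - 2*x.
Note φ(0) = φ(3) = 0, so the boundary term u·φ vanishes.
LHS = ∫_0^3 u(x) φ'(x) dx = ∫_0^3 (4*x^4 - 4*x^3 + x^2 - 10*x + 6) dx. Term by term:
  ∫_0^3 4*x^4 dx = 972/5;  ∫_0^3 -4*x^3 dx = -81;  ∫_0^3 x^2 dx = 9;
  ∫_0^3 -10*x dx = -45;  ∫_0^3 6 dx = 18.
Sum: 972/5 − 81 + 9 − 45 + 18 = 477/5.
So LHS = 477/5.
∫_0^3 v(x) φ(x) dx = ∫_0^3 (6*x^4 - 16*x^3 - 4*x^2 - 6*x) dx. Term by term:
  ∫_0^3 6*x^4 dx = 1458/5;  ∫_0^3 -16*x^3 dx = -324;  ∫_0^3 -4*x^2 dx = -36;
  ∫_0^3 -6*x dx = -27.
Sum: 1458/5 − 324 − 36 − 27 = -477/5.
So RHS = -∫_0^3 v(x) φ(x) dx = 477/5.
LHS = RHS, so the identity holds for this test φ.
Moreover u is smooth here and v(x) = u'(x) = -6*x**2 - 2*x - 2 pointwise, so the identity holds for every test function. Hence v is the weak derivative of u.


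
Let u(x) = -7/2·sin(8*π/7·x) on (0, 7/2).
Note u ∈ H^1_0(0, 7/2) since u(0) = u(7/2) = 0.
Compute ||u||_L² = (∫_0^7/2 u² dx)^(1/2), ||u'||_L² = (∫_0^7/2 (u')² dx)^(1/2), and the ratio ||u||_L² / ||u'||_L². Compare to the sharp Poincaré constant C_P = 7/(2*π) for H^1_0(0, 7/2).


||u||_L² / ||u'||_L² = 7/(8*π) < C_P = 7/(2*π).

u(x) = -7/2·sin(8*π/7·x), so u'(x) = -4*π*cos(8*π*x/7).
Writing u(x) = A·sin(kπx/L) with A = -7/2 and k = 4, use ∫_0^L sin²(kπx/L) dx = L/2 and ∫_0^L cos²(kπx/L) dx = L/2.
u² = 49/4·sin²(8*π/7·x) and (u')² = 16*π^2·cos²(8*π/7·x), and each of sin², cos² integrates to L/2 = 7/4 over (0, 7/2).
∫_0^7/2 u² dx = 343/16, so ||u||_L² = 7*sqrt(7)/4.
∫_0^7/2 (u')² dx = 28*π^2, so ||u'||_L² = 2*sqrt(7)*π.
Ratio ||u||_L² / ||u'||_L² = 7/(8*π).
Sharp Poincaré constant on H^1_0(0, 7/2) is C_P = L/π = 7/(2*π), achieved by sin(2*π/7·x).
This is the k = 4 harmonic; the ratio L/(kπ) is strictly less than C_P = L/π, consistent with the sharp inequality ||u||_L² ≤ C_P ||u'||_L².


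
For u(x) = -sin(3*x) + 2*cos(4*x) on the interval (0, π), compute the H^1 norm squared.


||u||_{H^1(0,π)}^2 = 408/7 + 39*π

u'(x) = -8*sin(4*x) - 3*cos(3*x).
Expand u² and (u')² and integrate term by term on (0, π), using: for integers n ≥ 1, ∫_0^π sin²(nx) dx = ∫_0^π cos²(nx) dx = π/2; for n ≠ n', ∫_0^π sin(nx)sin(n'x) dx = ∫_0^π cos(nx)cos(n'x) dx = 0; and by product-to-sum, ∫_0^π sin(nx)cos(n'x) dx = ½∫_0^π [sin((n+n')x) + sin((n−n')x)] dx, which is 0 when n+n' is even and 2n/(n²−n'²) when n+n' is odd (it need not vanish on (0, π)).
  u² squared terms: (-1)²·∫sin(3x)² dx = 1·π/2 = π/2;  (2)²·∫cos(4x)² dx = 4·π/2 = 2*π.
  u² cross terms: 2·(-1)·(2)·∫sin(3x)·cos(4x) dx = -4·(-6/7) = 24/7.
  So ∫_0^π u² dx = π/2 + 2*π + 24/7 = 24/7 + 5*π/2.
  (u')² squared terms: (-8)²·∫sin(4x)² dx = 64·π/2 = 32*π;  (-3)²·∫cos(3x)² dx = 9·π/2 = 9*π/2.
  (u')² cross terms: 2·(-8)·(-3)·∫sin(4x)·cos(3x) dx = 48·(8/7) = 384/7.
  So ∫_0^π (u')² dx = 32*π + 9*π/2 + 384/7 = 384/7 + 73*π/2.
||u||_{H^1}^2 = (24/7 + 5*π/2) + (384/7 + 73*π/2) = 408/7 + 39*π.


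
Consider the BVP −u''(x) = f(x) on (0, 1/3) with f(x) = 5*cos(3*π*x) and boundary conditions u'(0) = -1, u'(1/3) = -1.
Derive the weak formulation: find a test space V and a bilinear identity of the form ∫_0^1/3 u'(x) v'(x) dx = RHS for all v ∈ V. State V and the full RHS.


V = H^1(0, 1/3) (v unrestricted at boundary; u is determined up to an additive constant); weak form: ∫_0^1/3 u'v' dx = ∫_0^1/3 (5*cos(3*π*x)) v dx − v(1/3) + v(0) for all v ∈ V.

Multiply both sides by a test function v and integrate from 0 to 1/3:
  ∫_0^1/3 −u''(x) v(x) dx = ∫_0^1/3 f(x) v(x) dx.
Integrate the LHS by parts once:
  ∫_0^1/3 −u'' v dx = −[u'(x) v(x)]_0^1/3 + ∫_0^1/3 u'(x) v'(x) dx.
Thus ∫_0^1/3 u'(x) v'(x) dx = ∫_0^1/3 f(x) v(x) dx + [u'(x) v(x)]_0^1/3.
Choose V so that boundary terms are either known or forced to vanish.
u has inhomogeneous Neumann u'(0) = -1, u'(1/3) = -1. [u' v]_0^1/3 = (-1)·v(1/3) − (-1)·v(0) = − v(1/3) + v(0). Take V = H^1(0, 1/3); boundary term becomes part of RHS.
Weak formulation: find u (satisfying any essential BC) such that ∫_0^1/3 u'(x) v'(x) dx = ∫_0^1/3 f v dx − v(1/3) + v(0) for all v ∈ V (Neumann data are natural BCs: they enter the RHS as boundary terms).
Substituting f(x) = 5*cos(3*π*x), the right-hand side is ∫_0^1/3 (5*cos(3*π*x)) v dx − v(1/3) + v(0).
Compatibility check (pure Neumann): taking v ≡ 1 ∈ V gives 0 = ∫_0^1/3 f dx + (-1) − (-1), i.e. ∫_0^1/3 f dx must equal u'(0) − u'(1/3) = 0. Indeed ∫_0^1/3 (5*cos(3*π*x)) dx = 0, so the data are compatible. The solution is then unique only up to an additive constant (fix it e.g. by requiring ∫_0^1/3 u dx = 0).


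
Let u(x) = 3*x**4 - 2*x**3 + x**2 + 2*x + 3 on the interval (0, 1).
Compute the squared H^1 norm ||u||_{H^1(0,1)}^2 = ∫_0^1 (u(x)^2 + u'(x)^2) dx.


||u||_{H^1}^2 = 83/2

The H^1 norm (squared) on an interval (0, L) is
  ||u||_{H^1}^2 = ∫_0^L u(x)^2 dx + ∫_0^L u'(x)^2 dx.
Compute u'(x) = 12*x**3 - 6*x**2 + 2*x + 2.
Then u(x)^2 = 9*x**8 - 12*x**7 + 10*x**6 + 8*x**5 + 11*x**4 - 8*x**3 + 10*x**2 + 12*x + 9 and u'(x)^2 = 144*x**6 - 144*x**5 + 84*x**4 + 24*x**3 - 20*x**2 + 8*x + 4.
Integrate each monomial from 0 to 1 using ∫_0^1 c·x^n dx = c·1^(n+1)/(n+1):
  ∫_0^1 u(x)^2 dx = ∫_0^1 (9*x^8 - 12*x^7 + 10*x^6 + 8*x^5 + 11*x^4 - 8*x^3 + 10*x^2 + 12*x + 9) dx. Term by term:
    ∫_0^1 9*x^8 dx = 1;  ∫_0^1 -12*x^7 dx = -3/2;  ∫_0^1 10*x^6 dx = 10/7;
    ∫_0^1 8*x^5 dx = 4/3;  ∫_0^1 11*x^4 dx = 11/5;  ∫_0^1 -8*x^3 dx = -2;
    ∫_0^1 10*x^2 dx = 10/3;  ∫_0^1 12*x dx = 6;  ∫_0^1 9 dx = 9.
  Sum: 1 − 3/2 + 10/7 + 4/3 + 11/5 − 2 + 10/3 + 6 + 9 = 4367/210.
  ∫_0^1 u'(x)^2 dx = ∫_0^1 (144*x^6 - 144*x^5 + 84*x^4 + 24*x^3 - 20*x^2 + 8*x + 4) dx. Term by term:
    ∫_0^1 144*x^6 dx = 144/7;  ∫_0^1 -144*x^5 dx = -24;  ∫_0^1 84*x^4 dx = 84/5;
    ∫_0^1 24*x^3 dx = 6;  ∫_0^1 -20*x^2 dx = -20/3;  ∫_0^1 8*x dx = 4;
    ∫_0^1 4 dx = 4.
  Sum: 144/7 − 24 + 84/5 + 6 − 20/3 + 4 + 4 = 2174/105.
Adding: ||u||_{H^1}^2 = 4367/210 + 2174/105 = 83/2.


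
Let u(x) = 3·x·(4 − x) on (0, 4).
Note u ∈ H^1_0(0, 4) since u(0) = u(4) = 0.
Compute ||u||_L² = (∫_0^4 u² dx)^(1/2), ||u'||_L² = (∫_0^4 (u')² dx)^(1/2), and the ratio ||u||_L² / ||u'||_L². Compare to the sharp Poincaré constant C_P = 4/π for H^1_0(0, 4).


||u||_L² / ||u'||_L² = 2*sqrt(10)/5 < C_P = 4/π.

u(x) = 3·x·(4 − x), so u'(x) = 12 - 6*x.
u(x) = 3·x·(4 − x) vanishes at x = 0 and x = 4, so u ∈ H^1_0(0, 4). Differentiate via the product rule and integrate the resulting polynomials term by term.
  ∫_0^4 u² dx = ∫_0^4 (9*x^4 - 72*x^3 + 144*x^2) dx. Term by term:
    ∫_0^4 9*x^4 dx = 9216/5;  ∫_0^4 -72*x^3 dx = -4608;  ∫_0^4 144*x^2 dx = 3072.
  Sum: 9216/5 − 4608 + 3072 = 1536/5.
  ∫_0^4 (u')² dx = ∫_0^4 (36*x^2 - 144*x + 144) dx. Term by term:
    ∫_0^4 36*x^2 dx = 768;  ∫_0^4 -144*x dx = -1152;  ∫_0^4 144 dx = 576.
  Sum: 768 − 1152 + 576 = 192.
∫_0^4 u² dx = 1536/5, so ||u||_L² = 16*sqrt(30)/5.
∫_0^4 (u')² dx = 192, so ||u'||_L² = 8*sqrt(3).
Ratio ||u||_L² / ||u'||_L² = 2*sqrt(10)/5.
Sharp Poincaré constant on H^1_0(0, 4) is C_P = L/π = 4/π, achieved by sin(π/4·x).
A polynomial bump cannot attain the sharp Poincaré constant (only the first sine eigenfunction does), so the ratio is strictly less than C_P, consistent with ||u||_L² ≤ C_P ||u'||_L².


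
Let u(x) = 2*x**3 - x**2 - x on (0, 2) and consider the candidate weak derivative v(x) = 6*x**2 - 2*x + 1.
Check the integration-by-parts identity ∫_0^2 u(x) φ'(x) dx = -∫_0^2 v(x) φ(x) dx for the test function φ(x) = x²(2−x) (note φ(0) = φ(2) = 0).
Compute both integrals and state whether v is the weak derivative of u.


LHS = -124/15, RHS = -164/15. No, v is not the weak derivative of u.

u(x) = 2*x**3 - x**2 - x, classical derivative u'(x) = 6*x**2 - 2*x - 1.
φ(x) = x²(2−x), so φ'(x) = x*(4 - 3*x).
Note φ(0) = φ(2) = 0, so the boundary term u·φ vanishes.
LHS = ∫_0^2 u(x) φ'(x) dx = ∫_0^2 (-6*x^5 + 11*x^4 - x^3 - 4*x^2) dx. Term by term:
  ∫_0^2 -6*x^5 dx = -64;  ∫_0^2 11*x^4 dx = 352/5;  ∫_0^2 -x^3 dx = -4;
  ∫_0^2 -4*x^2 dx = -32/3.
Sum: -64 + 352/5 − 4 − 32/3 = -124/15.
So LHS = -124/15.
∫_0^2 v(x) φ(x) dx = ∫_0^2 (-6*x^5 + 14*x^4 - 5*x^3 + 2*x^2) dx. Term by term:
  ∫_0^2 -6*x^5 dx = -64;  ∫_0^2 14*x^4 dx = 448/5;  ∫_0^2 -5*x^3 dx = -20;
  ∫_0^2 2*x^2 dx = 16/3.
Sum: -64 + 448/5 − 20 + 16/3 = 164/15.
So RHS = -∫_0^2 v(x) φ(x) dx = -164/15.
LHS − RHS = 8/3 ≠ 0, so the identity fails.
(For a valid weak derivative the identity must hold for EVERY test function, in particular this one. The failure shows v is NOT the weak derivative of u.)
Correct weak derivative would be u'(x) = 6*x**2 - 2*x - 1.


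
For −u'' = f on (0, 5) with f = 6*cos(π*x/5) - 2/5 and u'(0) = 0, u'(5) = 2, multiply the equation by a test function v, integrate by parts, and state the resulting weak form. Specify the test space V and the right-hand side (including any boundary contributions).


V = H^1(0, 5) (v unrestricted at boundary; u is determined up to an additive constant); weak form: ∫_0^5 u'v' dx = ∫_0^5 (6*cos(π*x/5) - 2/5) v dx + 2·v(5) for all v ∈ V.

Multiply both sides by a test function v and integrate from 0 to 5:
  ∫_0^5 −u''(x) v(x) dx = ∫_0^5 f(x) v(x) dx.
Integrate the LHS by parts once:
  ∫_0^5 −u'' v dx = −[u'(x) v(x)]_0^5 + ∫_0^5 u'(x) v'(x) dx.
Thus ∫_0^5 u'(x) v'(x) dx = ∫_0^5 f(x) v(x) dx + [u'(x) v(x)]_0^5.
Choose V so that boundary terms are either known or forced to vanish.
u has inhomogeneous Neumann u'(0) = 0, u'(5) = 2. [u' v]_0^5 = (2)·v(5) − (0)·v(0) = 2·v(5). Take V = H^1(0, 5); boundary term becomes part of RHS.
Weak formulation: find u (satisfying any essential BC) such that ∫_0^5 u'(x) v'(x) dx = ∫_0^5 f v dx + 2·v(5) for all v ∈ V (Neumann data are natural BCs: they enter the RHS as boundary terms).
Substituting f(x) = 6*cos(π*x/5) - 2/5, the right-hand side is ∫_0^5 (6*cos(π*x/5) - 2/5) v dx + 2·v(5).
Compatibility check (pure Neumann): taking v ≡ 1 ∈ V gives 0 = ∫_0^5 f dx + (2) − (0), i.e. ∫_0^5 f dx must equal u'(0) − u'(5) = -2. Indeed ∫_0^5 (6*cos(π*x/5) - 2/5) dx = -2, so the data are compatible. The solution is then unique only up to an additive constant (fix it e.g. by requiring ∫_0^5 u dx = 0).


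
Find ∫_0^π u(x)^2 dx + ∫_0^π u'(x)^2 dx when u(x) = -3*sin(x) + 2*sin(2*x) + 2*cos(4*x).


||u||_{H^1(0,π)}^2 = 136/5 + 53*π

u'(x) = -8*sin(4*x) - 3*cos(x) + 4*cos(2*x).
Expand u² and (u')² and integrate term by term on (0, π), using: for integers n ≥ 1, ∫_0^π sin²(nx) dx = ∫_0^π cos²(nx) dx = π/2; for n ≠ n', ∫_0^π sin(nx)sin(n'x) dx = ∫_0^π cos(nx)cos(n'x) dx = 0; and by product-to-sum, ∫_0^π sin(nx)cos(n'x) dx = ½∫_0^π [sin((n+n')x) + sin((n−n')x)] dx, which is 0 when n+n' is even and 2n/(n²−n'²) when n+n' is odd (it need not vanish on (0, π)).
  u² squared terms: (-3)²·∫sin(x)² dx = 9·π/2 = 9*π/2;  (2)²·∫cos(4x)² dx = 4·π/2 = 2*π;  (2)²·∫sin(2x)² dx = 4·π/2 = 2*π.
  u² cross terms: 2·(-3)·(2)·∫sin(x)·cos(4x) dx = -12·(-2/15) = 8/5;  2·(-3)·(2)·∫sin(x)·sin(2x) dx = -12·(0) = 0;  2·(2)·(2)·∫cos(4x)·sin(2x) dx = 8·(0) = 0.
  So ∫_0^π u² dx = 9*π/2 + 2*π + 2*π + 8/5 + 0 + 0 = 8/5 + 17*π/2.
  (u')² squared terms: (-8)²·∫sin(4x)² dx = 64·π/2 = 32*π;  (-3)²·∫cos(x)² dx = 9·π/2 = 9*π/2;  (4)²·∫cos(2x)² dx = 16·π/2 = 8*π.
  (u')² cross terms: 2·(-8)·(-3)·∫sin(4x)·cos(x) dx = 48·(8/15) = 128/5;  2·(-8)·(4)·∫sin(4x)·cos(2x) dx = -64·(0) = 0;  2·(-3)·(4)·∫cos(x)·cos(2x) dx = -24·(0) = 0.
  So ∫_0^π (u')² dx = 32*π + 9*π/2 + 8*π + 128/5 + 0 + 0 = 128/5 + 89*π/2.
||u||_{H^1}^2 = (8/5 + 17*π/2) + (128/5 + 89*π/2) = 136/5 + 53*π.


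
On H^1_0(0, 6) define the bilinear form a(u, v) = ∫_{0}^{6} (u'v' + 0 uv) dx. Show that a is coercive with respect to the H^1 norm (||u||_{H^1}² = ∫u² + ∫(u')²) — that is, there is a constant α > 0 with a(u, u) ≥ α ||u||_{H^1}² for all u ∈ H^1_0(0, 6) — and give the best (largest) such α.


α = π^2/(π^2 + 36)

Coercivity of a(·,·) on H^1_0(0, 6) means a(u, u) ≥ α ||u||_{H^1}² for every u ∈ H^1_0.
The interval has length L = 6, and Poincaré/coercivity depend only on L. Here a(u, u) = ∫(u')² + (0)·∫u².
Here c = 0, so a(u,u) = ∫(u')² alone. The condition a(u,u) ≥ α||u||_{H^1}² reads (1−α)∫(u')² ≥ (α−c)∫u². Any admissible α is ≤ 1 (rapidly oscillating u have ∫u²/∫(u')² → 0), and α = 1 would force 0 ≥ (1−c)∫u², impossible since c < 1; so 1−α > 0. By the sharp Poincaré inequality on H^1_0 of an interval of length L, ∫(u')² ≥ (π/L)²∫u² with equality for the first sine mode sin(π(x−x₀)/L) (x₀ the left endpoint), so the inequality holds for all u iff (1−α)(π/L)² ≥ α − c, i.e. α ≤ ((π/L)² + c)/((π/L)² + 1) = (1 + c(L/π)²)/(1 + (L/π)²). (Direct route, valid since c ≤ 0: Poincaré gives c∫u² ≥ c(L/π)²∫(u')², so a(u,u) ≥ (1 + c(L/π)²)∫(u')², while ||u||_{H^1}² ≤ (1 + (L/π)²)∫(u')²; dividing yields the same α.) With (π/L)² = π^2/36 and c = 0, the largest admissible constant is α = ((π/L)² + c)/((π/L)² + 1).
Simplifying, α = π^2/(π^2 + 36).


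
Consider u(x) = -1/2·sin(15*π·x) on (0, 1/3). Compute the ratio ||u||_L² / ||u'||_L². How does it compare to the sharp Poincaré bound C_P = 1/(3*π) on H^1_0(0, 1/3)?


||u||_L² / ||u'||_L² = 1/(15*π) < C_P = 1/(3*π).

u(x) = -1/2·sin(15*π·x), so u'(x) = -15*π*cos(15*π*x)/2.
Writing u(x) = A·sin(kπx/L) with A = -1/2 and k = 5, use ∫_0^L sin²(kπx/L) dx = L/2 and ∫_0^L cos²(kπx/L) dx = L/2.
u² = 1/4·sin²(15*π·x) and (u')² = 225*π^2/4·cos²(15*π·x), and each of sin², cos² integrates to L/2 = 1/6 over (0, 1/3).
∫_0^1/3 u² dx = 1/24, so ||u||_L² = sqrt(6)/12.
∫_0^1/3 (u')² dx = 75*π^2/8, so ||u'||_L² = 5*sqrt(6)*π/4.
Ratio ||u||_L² / ||u'||_L² = 1/(15*π).
Sharp Poincaré constant on H^1_0(0, 1/3) is C_P = L/π = 1/(3*π), achieved by sin(3*π·x).
This is the k = 5 harmonic; the ratio L/(kπ) is strictly less than C_P = L/π, consistent with the sharp inequality ||u||_L² ≤ C_P ||u'||_L².


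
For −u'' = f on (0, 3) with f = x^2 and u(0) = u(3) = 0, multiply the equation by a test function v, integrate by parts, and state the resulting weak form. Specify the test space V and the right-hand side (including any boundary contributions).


V = H^1_0(0, 3) (so v(0) = v(3) = 0); weak form: ∫_0^3 u'v' dx = ∫_0^3 (x^2) v dx for all v ∈ V.

Multiply both sides by a test function v and integrate from 0 to 3:
  ∫_0^3 −u''(x) v(x) dx = ∫_0^3 f(x) v(x) dx.
Integrate the LHS by parts once:
  ∫_0^3 −u'' v dx = −[u'(x) v(x)]_0^3 + ∫_0^3 u'(x) v'(x) dx.
Thus ∫_0^3 u'(x) v'(x) dx = ∫_0^3 f(x) v(x) dx + [u'(x) v(x)]_0^3.
Choose V so that boundary terms are either known or forced to vanish.
u is Dirichlet: u(0) = u(3) = 0. Let V = H^1_0(0, 3); then v(0) = v(3) = 0, and [u' v]_0^3 = 0.
Weak formulation: find u (satisfying any essential BC) such that ∫_0^3 u'(x) v'(x) dx = ∫_0^3 f v dx for all v ∈ V.
Substituting f(x) = x^2, the right-hand side is ∫_0^3 (x^2) v dx.


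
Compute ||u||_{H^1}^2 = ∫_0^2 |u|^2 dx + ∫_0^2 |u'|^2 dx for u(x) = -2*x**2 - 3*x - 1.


||u||_{H^1}^2 = 3464/15

The H^1 norm (squared) on an interval (0, L) is
  ||u||_{H^1}^2 = ∫_0^L u(x)^2 dx + ∫_0^L u'(x)^2 dx.
Compute u'(x) = -4*x - 3.
Then u(x)^2 = 4*x**4 + 12*x**3 + 13*x**2 + 6*x + 1 and u'(x)^2 = 16*x**2 + 24*x + 9.
Integrate each monomial from 0 to 2 using ∫_0^2 c·x^n dx = c·2^(n+1)/(n+1):
  ∫_0^2 u(x)^2 dx = ∫_0^2 (4*x^4 + 12*x^3 + 13*x^2 + 6*x + 1) dx. Term by term:
    ∫_0^2 4*x^4 dx = 128/5;  ∫_0^2 12*x^3 dx = 48;  ∫_0^2 13*x^2 dx = 104/3;
    ∫_0^2 6*x dx = 12;  ∫_0^2 1 dx = 2.
  Sum: 128/5 + 48 + 104/3 + 12 + 2 = 1834/15.
  ∫_0^2 u'(x)^2 dx = ∫_0^2 (16*x^2 + 24*x + 9) dx. Term by term:
    ∫_0^2 16*x^2 dx = 128/3;  ∫_0^2 24*x dx = 48;  ∫_0^2 9 dx = 18.
  Sum: 128/3 + 48 + 18 = 326/3.
Adding: ||u||_{H^1}^2 = 1834/15 + 326/3 = 3464/15.


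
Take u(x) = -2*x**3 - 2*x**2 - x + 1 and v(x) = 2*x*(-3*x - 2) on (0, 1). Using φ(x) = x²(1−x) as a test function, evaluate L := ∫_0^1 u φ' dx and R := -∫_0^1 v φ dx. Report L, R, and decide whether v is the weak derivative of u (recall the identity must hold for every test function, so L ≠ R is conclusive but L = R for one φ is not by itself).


LHS = 29/60, RHS = 2/5. No, v is not the weak derivative of u.

u(x) = -2*x**3 - 2*x**2 - x + 1, classical derivative u'(x) = -6*x**2 - 4*x - 1.
φ(x) = x²(1−x), so φ'(x) = x*(2 - 3*x).
Note φ(0) = φ(1) = 0, so the boundary term u·φ vanishes.
LHS = ∫_0^1 u(x) φ'(x) dx = ∫_0^1 (6*x^5 + 2*x^4 - x^3 - 5*x^2 + 2*x) dx. Term by term:
  ∫_0^1 6*x^5 dx = 1;  ∫_0^1 2*x^4 dx = 2/5;  ∫_0^1 -x^3 dx = -1/4;
  ∫_0^1 -5*x^2 dx = -5/3;  ∫_0^1 2*x dx = 1.
Sum: 1 + 2/5 − 1/4 − 5/3 + 1 = 29/60.
So LHS = 29/60.
∫_0^1 v(x) φ(x) dx = ∫_0^1 (6*x^5 - 2*x^4 - 4*x^3) dx. Term by term:
  ∫_0^1 6*x^5 dx = 1;  ∫_0^1 -2*x^4 dx = -2/5;  ∫_0^1 -4*x^3 dx = -1.
Sum: 1 − 2/5 − 1 = -2/5.
So RHS = -∫_0^1 v(x) φ(x) dx = 2/5.
LHS − RHS = 1/12 ≠ 0, so the identity fails.
(For a valid weak derivative the identity must hold for EVERY test function, in particular this one. The failure shows v is NOT the weak derivative of u.)
Correct weak derivative would be u'(x) = -6*x**2 - 4*x - 1.


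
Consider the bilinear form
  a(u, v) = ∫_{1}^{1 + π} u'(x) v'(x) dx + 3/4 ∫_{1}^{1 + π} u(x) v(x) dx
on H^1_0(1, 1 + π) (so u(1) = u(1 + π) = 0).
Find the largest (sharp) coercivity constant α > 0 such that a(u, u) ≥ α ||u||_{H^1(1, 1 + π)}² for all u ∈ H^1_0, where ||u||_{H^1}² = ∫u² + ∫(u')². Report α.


α = 7/8

Coercivity of a(·,·) on H^1_0(1, 1 + π) means a(u, u) ≥ α ||u||_{H^1}² for every u ∈ H^1_0.
The interval has length L = π, and Poincaré/coercivity depend only on L. Here a(u, u) = ∫(u')² + (3/4)·∫u².
Here 0 < c = 3/4 < 1. The condition a(u,u) ≥ α||u||_{H^1}² reads (1−α)∫(u')² ≥ (α−c)∫u². Any admissible α is ≤ 1 (rapidly oscillating u have ∫u²/∫(u')² → 0), and α = 1 would force 0 ≥ (1−c)∫u², impossible since c < 1; so 1−α > 0. By the sharp Poincaré inequality on H^1_0 of an interval of length L, ∫(u')² ≥ (π/L)²∫u² with equality for the first sine mode sin(π(x−x₀)/L) (x₀ the left endpoint), so the inequality holds for all u iff (1−α)(π/L)² ≥ α − c, i.e. α ≤ ((π/L)² + c)/((π/L)² + 1) = (1 + c(L/π)²)/(1 + (L/π)²). With (π/L)² = 1 and c = 3/4, the largest admissible constant is α = ((π/L)² + c)/((π/L)² + 1).
Simplifying, α = 7/8.


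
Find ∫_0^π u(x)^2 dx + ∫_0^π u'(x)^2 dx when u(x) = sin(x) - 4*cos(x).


||u||_{H^1(0,π)}^2 = 17*π

u'(x) = 4*sin(x) + cos(x).
Expand u² and (u')² and integrate term by term on (0, π), using: for integers n ≥ 1, ∫_0^π sin²(nx) dx = ∫_0^π cos²(nx) dx = π/2; for n ≠ n', ∫_0^π sin(nx)sin(n'x) dx = ∫_0^π cos(nx)cos(n'x) dx = 0; and by product-to-sum, ∫_0^π sin(nx)cos(n'x) dx = ½∫_0^π [sin((n+n')x) + sin((n−n')x)] dx, which is 0 when n+n' is even and 2n/(n²−n'²) when n+n' is odd (it need not vanish on (0, π)).
  u² squared terms: (-4)²·∫cos(x)² dx = 16·π/2 = 8*π;  (1)²·∫sin(x)² dx = 1·π/2 = π/2.
  u² cross terms: 2·(-4)·(1)·∫cos(x)·sin(x) dx = -8·(0) = 0.
  So ∫_0^π u² dx = 8*π + π/2 + 0 = 17*π/2.
  (u')² squared terms: (4)²·∫sin(x)² dx = 16·π/2 = 8*π;  (1)²·∫cos(x)² dx = 1·π/2 = π/2.
  (u')² cross terms: 2·(4)·(1)·∫sin(x)·cos(x) dx = 8·(0) = 0.
  So ∫_0^π (u')² dx = 8*π + π/2 + 0 = 17*π/2.
||u||_{H^1}^2 = (17*π/2) + (17*π/2) = 17*π.


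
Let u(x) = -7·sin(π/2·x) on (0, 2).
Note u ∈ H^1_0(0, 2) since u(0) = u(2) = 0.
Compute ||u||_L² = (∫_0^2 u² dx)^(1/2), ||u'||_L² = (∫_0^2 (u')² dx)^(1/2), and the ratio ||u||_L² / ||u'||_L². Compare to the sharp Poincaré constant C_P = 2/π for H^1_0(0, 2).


||u||_L² / ||u'||_L² = 2/π = C_P.

u(x) = -7·sin(π/2·x), so u'(x) = -7*π*cos(π*x/2)/2.
Writing u(x) = A·sin(kπx/L) with A = -7 and k = 1, use ∫_0^L sin²(kπx/L) dx = L/2 and ∫_0^L cos²(kπx/L) dx = L/2.
u² = 49·sin²(π/2·x) and (u')² = 49*π^2/4·cos²(π/2·x), and each of sin², cos² integrates to L/2 = 1 over (0, 2).
∫_0^2 u² dx = 49, so ||u||_L² = 7.
∫_0^2 (u')² dx = 49*π^2/4, so ||u'||_L² = 7*π/2.
Ratio ||u||_L² / ||u'||_L² = 2/π.
Sharp Poincaré constant on H^1_0(0, 2) is C_P = L/π = 2/π, achieved by sin(π/2·x).
This is the k = 1 eigenfunction (up to amplitude), so the ratio equals the sharp Poincaré constant exactly.


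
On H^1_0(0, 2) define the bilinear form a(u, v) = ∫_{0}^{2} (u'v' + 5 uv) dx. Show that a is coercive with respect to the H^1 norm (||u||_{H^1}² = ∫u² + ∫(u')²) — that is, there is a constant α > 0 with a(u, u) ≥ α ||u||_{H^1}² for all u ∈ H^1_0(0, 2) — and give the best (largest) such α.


α = 1

Coercivity of a(·,·) on H^1_0(0, 2) means a(u, u) ≥ α ||u||_{H^1}² for every u ∈ H^1_0.
The interval has length L = 2, and Poincaré/coercivity depend only on L. Here a(u, u) = ∫(u')² + (5)·∫u².
Here c = 5 ≥ 1, so a(u,u) = ∫(u')² + c∫u² ≥ ∫(u')² + ∫u² = ||u||_{H^1}², i.e. α = 1 works. No larger α is possible: a(u,u) ≥ α||u||_{H^1}² means (1−α)∫(u')² ≥ (α−c)∫u², and for the modes u_n = sin(nπ(x−x₀)/L) (x₀ the left endpoint) one has ∫u_n²/∫(u_n')² = (L/(nπ))² → 0, so a(u_n,u_n)/||u_n||_{H^1}² → 1. Hence the optimal constant is α = 1.
Therefore α = 1.


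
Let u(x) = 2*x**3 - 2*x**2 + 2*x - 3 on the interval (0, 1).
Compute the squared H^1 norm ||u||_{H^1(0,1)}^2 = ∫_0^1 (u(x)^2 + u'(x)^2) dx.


||u||_{H^1}^2 = 998/105

The H^1 norm (squared) on an interval (0, L) is
  ||u||_{H^1}^2 = ∫_0^L u(x)^2 dx + ∫_0^L u'(x)^2 dx.
Compute u'(x) = 6*x**2 - 4*x + 2.
Then u(x)^2 = 4*x**6 - 8*x**5 + 12*x**4 - 20*x**3 + 16*x**2 - 12*x + 9 and u'(x)^2 = 36*x**4 - 48*x**3 + 40*x**2 - 16*x + 4.
Integrate each monomial from 0 to 1 using ∫_0^1 c·x^n dx = c·1^(n+1)/(n+1):
  ∫_0^1 u(x)^2 dx = ∫_0^1 (4*x^6 - 8*x^5 + 12*x^4 - 20*x^3 + 16*x^2 - 12*x + 9) dx. Term by term:
    ∫_0^1 4*x^6 dx = 4/7;  ∫_0^1 -8*x^5 dx = -4/3;  ∫_0^1 12*x^4 dx = 12/5;
    ∫_0^1 -20*x^3 dx = -5;  ∫_0^1 16*x^2 dx = 16/3;  ∫_0^1 -12*x dx = -6;
    ∫_0^1 9 dx = 9.
  Sum: 4/7 − 4/3 + 12/5 − 5 + 16/3 − 6 + 9 = 174/35.
  ∫_0^1 u'(x)^2 dx = ∫_0^1 (36*x^4 - 48*x^3 + 40*x^2 - 16*x + 4) dx. Term by term:
    ∫_0^1 36*x^4 dx = 36/5;  ∫_0^1 -48*x^3 dx = -12;  ∫_0^1 40*x^2 dx = 40/3;
    ∫_0^1 -16*x dx = -8;  ∫_0^1 4 dx = 4.
  Sum: 36/5 − 12 + 40/3 − 8 + 4 = 68/15.
Adding: ||u||_{H^1}^2 = 174/35 + 68/15 = 998/105.


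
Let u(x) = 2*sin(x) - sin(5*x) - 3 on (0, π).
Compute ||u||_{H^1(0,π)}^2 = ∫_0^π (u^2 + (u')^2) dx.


||u||_{H^1(0,π)}^2 = -108/5 + 26*π

u'(x) = 2*cos(x) - 5*cos(5*x).
Expand u² and (u')² and integrate term by term on (0, π), using: for integers n ≥ 1, ∫_0^π sin²(nx) dx = ∫_0^π cos²(nx) dx = π/2; for n ≠ n', ∫_0^π sin(nx)sin(n'x) dx = ∫_0^π cos(nx)cos(n'x) dx = 0; and by product-to-sum, ∫_0^π sin(nx)cos(n'x) dx = ½∫_0^π [sin((n+n')x) + sin((n−n')x)] dx, which is 0 when n+n' is even and 2n/(n²−n'²) when n+n' is odd (it need not vanish on (0, π)). For the constant mode: ∫_0^π 1 dx = π, ∫_0^π cos(nx) dx = 0, ∫_0^π sin(nx) dx = (1−(−1)^n)/n.
  u² squared terms: (-3)²·∫1 dx = 9·π = 9*π;  (-1)²·∫sin(5x)² dx = 1·π/2 = π/2;  (2)²·∫sin(x)² dx = 4·π/2 = 2*π.
  u² cross terms: 2·(-3)·(-1)·∫1·sin(5x) dx = 6·(2/5) = 12/5;  2·(-3)·(2)·∫1·sin(x) dx = -12·(2) = -24;  2·(-1)·(2)·∫sin(5x)·sin(x) dx = -4·(0) = 0.
  So ∫_0^π u² dx = 9*π + π/2 + 2*π + 12/5 − 24 + 0 = -108/5 + 23*π/2.
  (u')² squared terms: (-5)²·∫cos(5x)² dx = 25·π/2 = 25*π/2;  (2)²·∫cos(x)² dx = 4·π/2 = 2*π.
  (u')² cross terms: 2·(-5)·(2)·∫cos(5x)·cos(x) dx = -20·(0) = 0.
  So ∫_0^π (u')² dx = 25*π/2 + 2*π + 0 = 29*π/2.
||u||_{H^1}^2 = (-108/5 + 23*π/2) + (29*π/2) = -108/5 + 26*π.


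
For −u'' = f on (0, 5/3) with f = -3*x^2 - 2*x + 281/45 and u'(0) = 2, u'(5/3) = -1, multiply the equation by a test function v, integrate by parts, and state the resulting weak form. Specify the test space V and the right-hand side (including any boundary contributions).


V = H^1(0, 5/3) (v unrestricted at boundary; u is determined up to an additive constant); weak form: ∫_0^5/3 u'v' dx = ∫_0^5/3 (-3*x^2 - 2*x + 281/45) v dx − v(5/3) − 2·v(0) for all v ∈ V.

Multiply both sides by a test function v and integrate from 0 to 5/3:
  ∫_0^5/3 −u''(x) v(x) dx = ∫_0^5/3 f(x) v(x) dx.
Integrate the LHS by parts once:
  ∫_0^5/3 −u'' v dx = −[u'(x) v(x)]_0^5/3 + ∫_0^5/3 u'(x) v'(x) dx.
Thus ∫_0^5/3 u'(x) v'(x) dx = ∫_0^5/3 f(x) v(x) dx + [u'(x) v(x)]_0^5/3.
Choose V so that boundary terms are either known or forced to vanish.
u has inhomogeneous Neumann u'(0) = 2, u'(5/3) = -1. [u' v]_0^5/3 = (-1)·v(5/3) − (2)·v(0) = − v(5/3) − 2·v(0). Take V = H^1(0, 5/3); boundary term becomes part of RHS.
Weak formulation: find u (satisfying any essential BC) such that ∫_0^5/3 u'(x) v'(x) dx = ∫_0^5/3 f v dx − v(5/3) − 2·v(0) for all v ∈ V (Neumann data are natural BCs: they enter the RHS as boundary terms).
Substituting f(x) = -3*x^2 - 2*x + 281/45, the right-hand side is ∫_0^5/3 (-3*x^2 - 2*x + 281/45) v dx − v(5/3) − 2·v(0).
Compatibility check (pure Neumann): taking v ≡ 1 ∈ V gives 0 = ∫_0^5/3 f dx + (-1) − (2), i.e. ∫_0^5/3 f dx must equal u'(0) − u'(5/3) = 3. Indeed ∫_0^5/3 (-3*x^2 - 2*x + 281/45) dx = 3, so the data are compatible. The solution is then unique only up to an additive constant (fix it e.g. by requiring ∫_0^5/3 u dx = 0).


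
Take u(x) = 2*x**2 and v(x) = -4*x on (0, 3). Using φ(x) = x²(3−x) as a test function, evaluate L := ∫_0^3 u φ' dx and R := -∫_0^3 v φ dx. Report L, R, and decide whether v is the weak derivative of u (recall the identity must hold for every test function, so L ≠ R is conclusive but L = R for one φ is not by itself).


LHS = -243/5, RHS = 243/5. No, v is not the weak derivative of u.

u(x) = 2*x**2, classical derivative u'(x) = 4*x.
φ(x) = x²(3−x), so φ'(x) = 3*x*(2 - x).
Note φ(0) = φ(3) = 0, so the boundary term u·φ vanishes.
LHS = ∫_0^3 u(x) φ'(x) dx = ∫_0^3 (-6*x^4 + 12*x^3) dx. Term by term:
  ∫_0^3 -6*x^4 dx = -1458/5;  ∫_0^3 12*x^3 dx = 243.
Sum: -1458/5 + 243 = -243/5.
So LHS = -243/5.
∫_0^3 v(x) φ(x) dx = ∫_0^3 (4*x^4 - 12*x^3) dx. Term by term:
  ∫_0^3 4*x^4 dx = 972/5;  ∫_0^3 -12*x^3 dx = -243.
Sum: 972/5 − 243 = -243/5.
So RHS = -∫_0^3 v(x) φ(x) dx = 243/5.
LHS − RHS = -486/5 ≠ 0, so the identity fails.
(For a valid weak derivative the identity must hold for EVERY test function, in particular this one. The failure shows v is NOT the weak derivative of u.)
Correct weak derivative would be u'(x) = 4*x.


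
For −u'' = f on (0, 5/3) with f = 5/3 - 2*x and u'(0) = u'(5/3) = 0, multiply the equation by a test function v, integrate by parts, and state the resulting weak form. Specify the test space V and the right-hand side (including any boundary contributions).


V = H^1(0, 5/3) (no boundary constraint on v; u is determined up to an additive constant); weak form: ∫_0^5/3 u'v' dx = ∫_0^5/3 (5/3 - 2*x) v dx for all v ∈ V.

Multiply both sides by a test function v and integrate from 0 to 5/3:
  ∫_0^5/3 −u''(x) v(x) dx = ∫_0^5/3 f(x) v(x) dx.
Integrate the LHS by parts once:
  ∫_0^5/3 −u'' v dx = −[u'(x) v(x)]_0^5/3 + ∫_0^5/3 u'(x) v'(x) dx.
Thus ∫_0^5/3 u'(x) v'(x) dx = ∫_0^5/3 f(x) v(x) dx + [u'(x) v(x)]_0^5/3.
Choose V so that boundary terms are either known or forced to vanish.
u has homogeneous Neumann: u'(0) = u'(5/3) = 0. So [u' v]_0^5/3 = 0·v(5/3) − 0·v(0) = 0 for any v; take V = H^1(0, 5/3).
Weak formulation: find u (satisfying any essential BC) such that ∫_0^5/3 u'(x) v'(x) dx = ∫_0^5/3 f v dx for all v ∈ V (homogeneous Neumann, so boundary terms vanish).
Substituting f(x) = 5/3 - 2*x, the right-hand side is ∫_0^5/3 (5/3 - 2*x) v dx.
Compatibility check (pure Neumann): taking v ≡ 1 ∈ V gives 0 = ∫_0^5/3 f dx + (0) − (0), i.e. ∫_0^5/3 f dx must equal u'(0) − u'(5/3) = 0. Indeed ∫_0^5/3 (5/3 - 2*x) dx = 0, so the data are compatible. The solution is then unique only up to an additive constant (fix it e.g. by requiring ∫_0^5/3 u dx = 0).


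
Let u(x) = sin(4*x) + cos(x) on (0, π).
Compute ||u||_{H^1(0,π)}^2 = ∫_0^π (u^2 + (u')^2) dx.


||u||_{H^1(0,π)}^2 = 32/15 + 19*π/2

u'(x) = -sin(x) + 4*cos(4*x).
Expand u² and (u')² and integrate term by term on (0, π), using: for integers n ≥ 1, ∫_0^π sin²(nx) dx = ∫_0^π cos²(nx) dx = π/2; for n ≠ n', ∫_0^π sin(nx)sin(n'x) dx = ∫_0^π cos(nx)cos(n'x) dx = 0; and by product-to-sum, ∫_0^π sin(nx)cos(n'x) dx = ½∫_0^π [sin((n+n')x) + sin((n−n')x)] dx, which is 0 when n+n' is even and 2n/(n²−n'²) when n+n' is odd (it need not vanish on (0, π)).
  u² squared terms: (1)²·∫cos(x)² dx = 1·π/2 = π/2;  (1)²·∫sin(4x)² dx = 1·π/2 = π/2.
  u² cross terms: 2·(1)·(1)·∫cos(x)·sin(4x) dx = 2·(8/15) = 16/15.
  So ∫_0^π u² dx = π/2 + π/2 + 16/15 = 16/15 + π.
  (u')² squared terms: (-1)²·∫sin(x)² dx = 1·π/2 = π/2;  (4)²·∫cos(4x)² dx = 16·π/2 = 8*π.
  (u')² cross terms: 2·(-1)·(4)·∫sin(x)·cos(4x) dx = -8·(-2/15) = 16/15.
  So ∫_0^π (u')² dx = π/2 + 8*π + 16/15 = 16/15 + 17*π/2.
||u||_{H^1}^2 = (16/15 + π) + (16/15 + 17*π/2) = 32/15 + 19*π/2.


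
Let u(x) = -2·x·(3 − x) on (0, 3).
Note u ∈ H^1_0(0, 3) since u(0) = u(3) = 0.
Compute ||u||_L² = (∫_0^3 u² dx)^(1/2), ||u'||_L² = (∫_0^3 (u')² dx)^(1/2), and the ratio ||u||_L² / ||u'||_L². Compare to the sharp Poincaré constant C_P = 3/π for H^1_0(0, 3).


||u||_L² / ||u'||_L² = 3*sqrt(10)/10 < C_P = 3/π.

u(x) = -2·x·(3 − x), so u'(x) = 4*x - 6.
u(x) = -2·x·(3 − x) vanishes at x = 0 and x = 3, so u ∈ H^1_0(0, 3). Differentiate via the product rule and integrate the resulting polynomials term by term.
  ∫_0^3 u² dx = ∫_0^3 (4*x^4 - 24*x^3 + 36*x^2) dx. Term by term:
    ∫_0^3 4*x^4 dx = 972/5;  ∫_0^3 -24*x^3 dx = -486;  ∫_0^3 36*x^2 dx = 324.
  Sum: 972/5 − 486 + 324 = 162/5.
  ∫_0^3 (u')² dx = ∫_0^3 (16*x^2 - 48*x + 36) dx. Term by term:
    ∫_0^3 16*x^2 dx = 144;  ∫_0^3 -48*x dx = -216;  ∫_0^3 36 dx = 108.
  Sum: 144 − 216 + 108 = 36.
∫_0^3 u² dx = 162/5, so ||u||_L² = 9*sqrt(10)/5.
∫_0^3 (u')² dx = 36, so ||u'||_L² = 6.
Ratio ||u||_L² / ||u'||_L² = 3*sqrt(10)/10.
Sharp Poincaré constant on H^1_0(0, 3) is C_P = L/π = 3/π, achieved by sin(π/3·x).
A polynomial bump cannot attain the sharp Poincaré constant (only the first sine eigenfunction does), so the ratio is strictly less than C_P, consistent with ||u||_L² ≤ C_P ||u'||_L².


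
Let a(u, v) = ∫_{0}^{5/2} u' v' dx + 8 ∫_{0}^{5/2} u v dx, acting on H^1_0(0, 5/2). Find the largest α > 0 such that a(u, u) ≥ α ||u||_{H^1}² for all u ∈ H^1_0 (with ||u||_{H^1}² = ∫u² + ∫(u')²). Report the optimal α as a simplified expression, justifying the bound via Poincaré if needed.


α = 1

Coercivity of a(·,·) on H^1_0(0, 5/2) means a(u, u) ≥ α ||u||_{H^1}² for every u ∈ H^1_0.
The interval has length L = 5/2, and Poincaré/coercivity depend only on L. Here a(u, u) = ∫(u')² + (8)·∫u².
Here c = 8 ≥ 1, so a(u,u) = ∫(u')² + c∫u² ≥ ∫(u')² + ∫u² = ||u||_{H^1}², i.e. α = 1 works. No larger α is possible: a(u,u) ≥ α||u||_{H^1}² means (1−α)∫(u')² ≥ (α−c)∫u², and for the modes u_n = sin(nπ(x−x₀)/L) (x₀ the left endpoint) one has ∫u_n²/∫(u_n')² = (L/(nπ))² → 0, so a(u_n,u_n)/||u_n||_{H^1}² → 1. Hence the optimal constant is α = 1.
Therefore α = 1.


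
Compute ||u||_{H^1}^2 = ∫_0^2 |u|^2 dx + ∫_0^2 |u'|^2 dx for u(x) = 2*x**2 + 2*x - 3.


||u||_{H^1}^2 = 1694/15

The H^1 norm (squared) on an interval (0, L) is
  ||u||_{H^1}^2 = ∫_0^L u(x)^2 dx + ∫_0^L u'(x)^2 dx.
Compute u'(x) = 4*x + 2.
Then u(x)^2 = 4*x**4 + 8*x**3 - 8*x**2 - 12*x + 9 and u'(x)^2 = 16*x**2 + 16*x + 4.
Integrate each monomial from 0 to 2 using ∫_0^2 c·x^n dx = c·2^(n+1)/(n+1):
  ∫_0^2 u(x)^2 dx = ∫_0^2 (4*x^4 + 8*x^3 - 8*x^2 - 12*x + 9) dx. Term by term:
    ∫_0^2 4*x^4 dx = 128/5;  ∫_0^2 8*x^3 dx = 32;  ∫_0^2 -8*x^2 dx = -64/3;
    ∫_0^2 -12*x dx = -24;  ∫_0^2 9 dx = 18.
  Sum: 128/5 + 32 − 64/3 − 24 + 18 = 454/15.
  ∫_0^2 u'(x)^2 dx = ∫_0^2 (16*x^2 + 16*x + 4) dx. Term by term:
    ∫_0^2 16*x^2 dx = 128/3;  ∫_0^2 16*x dx = 32;  ∫_0^2 4 dx = 8.
  Sum: 128/3 + 32 + 8 = 248/3.
Adding: ||u||_{H^1}^2 = 454/15 + 248/3 = 1694/15.


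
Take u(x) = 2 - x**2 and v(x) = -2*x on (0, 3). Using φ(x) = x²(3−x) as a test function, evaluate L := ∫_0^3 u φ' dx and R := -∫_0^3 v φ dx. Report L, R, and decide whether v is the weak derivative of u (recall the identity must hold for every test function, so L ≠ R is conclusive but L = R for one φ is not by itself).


LHS = 243/10, RHS = 243/10. Yes, v = u' weakly.

u(x) = 2 - x**2, classical derivative u'(x) = -2*x.
φ(x) = x²(3−x), so φ'(x) = 3*x*(2 - x).
Note φ(0) = φ(3) = 0, so the boundary term u·φ vanishes.
LHS = ∫_0^3 u(x) φ'(x) dx = ∫_0^3 (3*x^4 - 6*x^3 - 6*x^2 + 12*x) dx. Term by term:
  ∫_0^3 3*x^4 dx = 729/5;  ∫_0^3 -6*x^3 dx = -243/2;  ∫_0^3 -6*x^2 dx = -54;
  ∫_0^3 12*x dx = 54.
Sum: 729/5 − 243/2 − 54 + 54 = 243/10.
So LHS = 243/10.
∫_0^3 v(x) φ(x) dx = ∫_0^3 (2*x^4 - 6*x^3) dx. Term by term:
  ∫_0^3 2*x^4 dx = 486/5;  ∫_0^3 -6*x^3 dx = -243/2.
Sum: 486/5 − 243/2 = -243/10.
So RHS = -∫_0^3 v(x) φ(x) dx = 243/10.
LHS = RHS, so the identity holds for this test φ.
Moreover u is smooth here and v(x) = u'(x) = -2*x pointwise, so the identity holds for every test function. Hence v is the weak derivative of u.


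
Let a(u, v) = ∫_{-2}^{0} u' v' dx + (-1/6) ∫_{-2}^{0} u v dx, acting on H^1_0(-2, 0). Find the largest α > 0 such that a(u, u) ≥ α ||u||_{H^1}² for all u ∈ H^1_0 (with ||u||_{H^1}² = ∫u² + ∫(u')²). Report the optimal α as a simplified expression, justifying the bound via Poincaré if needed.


α = (-2/3 + π^2)/(4 + π^2)

Coercivity of a(·,·) on H^1_0(-2, 0) means a(u, u) ≥ α ||u||_{H^1}² for every u ∈ H^1_0.
The interval has length L = 2, and Poincaré/coercivity depend only on L. Here a(u, u) = ∫(u')² + (-1/6)·∫u².
Here c = -1/6 < 0 with |c| < (π/L)² = π^2/4, so coercivity still holds. The condition a(u,u) ≥ α||u||_{H^1}² reads (1−α)∫(u')² ≥ (α−c)∫u². Any admissible α is ≤ 1 (rapidly oscillating u have ∫u²/∫(u')² → 0), and α = 1 would force 0 ≥ (1−c)∫u², impossible since c < 1; so 1−α > 0. By the sharp Poincaré inequality on H^1_0 of an interval of length L, ∫(u')² ≥ (π/L)²∫u² with equality for the first sine mode sin(π(x−x₀)/L) (x₀ the left endpoint), so the inequality holds for all u iff (1−α)(π/L)² ≥ α − c, i.e. α ≤ ((π/L)² + c)/((π/L)² + 1) = (1 + c(L/π)²)/(1 + (L/π)²). (Direct route, valid since c ≤ 0: Poincaré gives c∫u² ≥ c(L/π)²∫(u')², so a(u,u) ≥ (1 + c(L/π)²)∫(u')², while ||u||_{H^1}² ≤ (1 + (L/π)²)∫(u')²; dividing yields the same α.) With (π/L)² = π^2/4 and c = -1/6, the largest admissible constant is α = ((π/L)² + c)/((π/L)² + 1).
Simplifying, α = (-2/3 + π^2)/(4 + π^2).


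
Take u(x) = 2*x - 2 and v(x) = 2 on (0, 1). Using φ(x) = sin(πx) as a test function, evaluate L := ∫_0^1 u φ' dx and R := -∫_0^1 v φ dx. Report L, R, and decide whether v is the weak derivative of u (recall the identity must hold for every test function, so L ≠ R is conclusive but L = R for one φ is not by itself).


LHS = -4/π, RHS = -4/π. Yes, v = u' weakly.

u(x) = 2*x - 2, classical derivative u'(x) = 2.
φ(x) = sin(πx), so φ'(x) = π*cos(π*x).
Note φ(0) = φ(1) = 0, so the boundary term u·φ vanishes.
LHS = ∫_0^1 u(x) φ'(x) dx = ∫_0^1 (2*π*x*cos(π*x) - 2*π*cos(π*x)) dx. Term by term:
  ∫_0^1 -2*π*cos(π*x) dx = 0;  ∫_0^1 2*π*x*cos(π*x) dx = -4/π.
Sum: 0 − 4/π = -4/π.
So LHS = -4/π.
∫_0^1 v(x) φ(x) dx = ∫_0^1 (2*sin(π*x)) dx. Term by term:
  ∫_0^1 2*sin(π*x) dx = 4/π.
So RHS = -∫_0^1 v(x) φ(x) dx = -4/π.
LHS = RHS, so the identity holds for this test φ.
Moreover u is smooth here and v(x) = u'(x) = 2 pointwise, so the identity holds for every test function. Hence v is the weak derivative of u.


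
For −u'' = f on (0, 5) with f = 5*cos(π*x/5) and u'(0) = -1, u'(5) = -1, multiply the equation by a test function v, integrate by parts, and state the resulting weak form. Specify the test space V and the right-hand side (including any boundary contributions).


V = H^1(0, 5) (v unrestricted at boundary; u is determined up to an additive constant); weak form: ∫_0^5 u'v' dx = ∫_0^5 (5*cos(π*x/5)) v dx − v(5) + v(0) for all v ∈ V.

Multiply both sides by a test function v and integrate from 0 to 5:
  ∫_0^5 −u''(x) v(x) dx = ∫_0^5 f(x) v(x) dx.
Integrate the LHS by parts once:
  ∫_0^5 −u'' v dx = −[u'(x) v(x)]_0^5 + ∫_0^5 u'(x) v'(x) dx.
Thus ∫_0^5 u'(x) v'(x) dx = ∫_0^5 f(x) v(x) dx + [u'(x) v(x)]_0^5.
Choose V so that boundary terms are either known or forced to vanish.
u has inhomogeneous Neumann u'(0) = -1, u'(5) = -1. [u' v]_0^5 = (-1)·v(5) − (-1)·v(0) = − v(5) + v(0). Take V = H^1(0, 5); boundary term becomes part of RHS.
Weak formulation: find u (satisfying any essential BC) such that ∫_0^5 u'(x) v'(x) dx = ∫_0^5 f v dx − v(5) + v(0) for all v ∈ V (Neumann data are natural BCs: they enter the RHS as boundary terms).
Substituting f(x) = 5*cos(π*x/5), the right-hand side is ∫_0^5 (5*cos(π*x/5)) v dx − v(5) + v(0).
Compatibility check (pure Neumann): taking v ≡ 1 ∈ V gives 0 = ∫_0^5 f dx + (-1) − (-1), i.e. ∫_0^5 f dx must equal u'(0) − u'(5) = 0. Indeed ∫_0^5 (5*cos(π*x/5)) dx = 0, so the data are compatible. The solution is then unique only up to an additive constant (fix it e.g. by requiring ∫_0^5 u dx = 0).
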